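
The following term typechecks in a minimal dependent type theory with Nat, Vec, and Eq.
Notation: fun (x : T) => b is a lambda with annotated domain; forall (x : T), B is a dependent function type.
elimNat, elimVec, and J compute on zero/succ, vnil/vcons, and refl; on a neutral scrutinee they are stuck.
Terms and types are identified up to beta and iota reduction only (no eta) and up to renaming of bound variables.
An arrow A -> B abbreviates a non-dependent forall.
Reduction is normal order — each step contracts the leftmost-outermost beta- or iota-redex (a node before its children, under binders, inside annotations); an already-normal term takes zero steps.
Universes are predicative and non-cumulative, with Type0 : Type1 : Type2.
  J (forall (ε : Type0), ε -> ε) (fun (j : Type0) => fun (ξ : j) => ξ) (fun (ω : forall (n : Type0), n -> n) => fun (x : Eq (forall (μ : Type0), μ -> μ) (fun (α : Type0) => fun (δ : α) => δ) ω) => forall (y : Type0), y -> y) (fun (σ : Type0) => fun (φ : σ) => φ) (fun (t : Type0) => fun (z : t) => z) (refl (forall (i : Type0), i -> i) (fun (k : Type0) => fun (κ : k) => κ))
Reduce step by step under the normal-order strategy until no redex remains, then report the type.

normal-order reduction sequence:
  J (forall (ε : Type0), ε -> ε) (fun (j : Type0) => fun (ξ : j) => ξ) (fun (ω : forall (n : Type0), n -> n) => fun (x : Eq (forall (μ : Type0), μ -> μ) (fun (α : Type0) => fun (δ : α) => δ) ω) => forall (y : Type0), y -> y) (fun (σ : Type0) => fun (φ : σ) => φ) (fun (t : Type0) => fun (z : t) => z) (refl (forall (i : Type0), i -> i) (fun (k : Type0) => fun (κ : k) => κ))
  ~> fun (ε : Type0) => fun (j : ε) => j
the term's type:
  forall (ε : Type0), ε -> ε


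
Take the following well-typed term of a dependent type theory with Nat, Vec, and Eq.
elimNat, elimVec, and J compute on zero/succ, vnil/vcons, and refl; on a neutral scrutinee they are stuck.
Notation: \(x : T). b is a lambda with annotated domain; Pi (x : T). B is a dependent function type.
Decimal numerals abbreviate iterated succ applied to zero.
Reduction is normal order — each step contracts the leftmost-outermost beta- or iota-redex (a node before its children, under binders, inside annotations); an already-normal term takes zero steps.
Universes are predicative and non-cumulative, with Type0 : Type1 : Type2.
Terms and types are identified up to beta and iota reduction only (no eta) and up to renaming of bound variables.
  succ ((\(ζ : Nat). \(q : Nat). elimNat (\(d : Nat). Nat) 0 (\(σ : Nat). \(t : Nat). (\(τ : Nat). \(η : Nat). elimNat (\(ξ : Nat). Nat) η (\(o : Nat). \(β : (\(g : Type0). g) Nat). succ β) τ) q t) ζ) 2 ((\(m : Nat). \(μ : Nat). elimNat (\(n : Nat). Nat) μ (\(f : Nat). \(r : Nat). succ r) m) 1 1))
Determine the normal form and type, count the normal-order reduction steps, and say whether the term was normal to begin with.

resulting normal form:
  5
type:
  Nat
normal-order step count: 41
already normal: no
first redex: a beta-redex


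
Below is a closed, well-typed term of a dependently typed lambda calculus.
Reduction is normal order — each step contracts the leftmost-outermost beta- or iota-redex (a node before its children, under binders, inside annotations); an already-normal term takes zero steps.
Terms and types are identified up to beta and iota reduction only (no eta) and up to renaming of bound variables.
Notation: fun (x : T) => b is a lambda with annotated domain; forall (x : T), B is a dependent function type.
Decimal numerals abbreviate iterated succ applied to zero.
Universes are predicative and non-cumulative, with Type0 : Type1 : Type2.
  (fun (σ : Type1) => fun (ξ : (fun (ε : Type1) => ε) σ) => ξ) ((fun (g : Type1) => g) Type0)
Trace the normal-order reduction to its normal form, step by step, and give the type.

normal-order reduction:
  (fun (σ : Type1) => fun (ξ : (fun (ε : Type1) => ε) σ) => ξ) ((fun (g : Type1) => g) Type0)
  ~> fun (σ : (fun (ξ : Type1) => ξ) ((fun (ε : Type1) => ε) Type0)) => σ
  ~> fun (σ : (fun (ξ : Type1) => ξ) Type0) => σ
  ~> fun (σ : Type0) => σ
type:
  forall (σ : Type0), Type0


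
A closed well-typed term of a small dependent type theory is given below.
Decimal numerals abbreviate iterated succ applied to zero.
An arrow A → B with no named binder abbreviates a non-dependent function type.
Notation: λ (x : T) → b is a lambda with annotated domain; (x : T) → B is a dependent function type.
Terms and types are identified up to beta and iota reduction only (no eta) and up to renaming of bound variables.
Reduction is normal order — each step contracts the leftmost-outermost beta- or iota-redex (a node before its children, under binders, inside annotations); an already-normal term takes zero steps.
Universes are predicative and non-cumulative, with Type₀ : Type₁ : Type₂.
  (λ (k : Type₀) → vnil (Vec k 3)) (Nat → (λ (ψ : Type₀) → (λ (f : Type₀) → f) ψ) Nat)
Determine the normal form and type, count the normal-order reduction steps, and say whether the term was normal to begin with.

normal form:
  vnil (Vec (Nat → Nat) 3)
the term's type:
  Vec (Vec (Nat → Nat) 3) 0
normal-order step count: 3
already normal: no
first contracted redex: a beta-redex


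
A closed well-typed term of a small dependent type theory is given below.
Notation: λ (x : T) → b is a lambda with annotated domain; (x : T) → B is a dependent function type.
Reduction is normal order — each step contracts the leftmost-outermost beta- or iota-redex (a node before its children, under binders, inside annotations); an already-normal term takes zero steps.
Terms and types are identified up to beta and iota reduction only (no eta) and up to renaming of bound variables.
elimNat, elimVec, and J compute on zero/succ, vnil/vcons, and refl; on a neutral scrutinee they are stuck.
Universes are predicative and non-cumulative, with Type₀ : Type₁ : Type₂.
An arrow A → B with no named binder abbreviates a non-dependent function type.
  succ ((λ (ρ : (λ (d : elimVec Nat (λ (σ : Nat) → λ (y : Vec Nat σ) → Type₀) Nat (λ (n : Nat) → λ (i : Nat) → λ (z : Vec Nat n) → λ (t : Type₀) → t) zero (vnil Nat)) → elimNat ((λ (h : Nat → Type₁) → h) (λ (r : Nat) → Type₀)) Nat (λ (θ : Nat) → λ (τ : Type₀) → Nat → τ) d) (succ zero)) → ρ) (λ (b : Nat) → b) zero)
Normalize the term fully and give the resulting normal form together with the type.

resulting normal form:
  succ zero
the term's type:
  Nat
observation: normalization takes exactly 2 steps under the normal-order strategy.


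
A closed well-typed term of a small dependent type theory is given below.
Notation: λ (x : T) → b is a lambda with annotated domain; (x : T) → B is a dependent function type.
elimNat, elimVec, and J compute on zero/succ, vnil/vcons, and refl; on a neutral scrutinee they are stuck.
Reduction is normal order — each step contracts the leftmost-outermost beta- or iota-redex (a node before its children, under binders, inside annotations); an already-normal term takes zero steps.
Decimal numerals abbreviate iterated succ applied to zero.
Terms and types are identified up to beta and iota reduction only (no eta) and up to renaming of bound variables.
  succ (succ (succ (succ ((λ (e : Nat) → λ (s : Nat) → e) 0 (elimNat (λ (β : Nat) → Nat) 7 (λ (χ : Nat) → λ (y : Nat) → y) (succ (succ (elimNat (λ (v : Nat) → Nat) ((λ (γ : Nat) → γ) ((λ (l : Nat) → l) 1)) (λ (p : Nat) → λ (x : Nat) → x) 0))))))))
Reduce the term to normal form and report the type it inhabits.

resulting normal form:
  4
inferred type:
  Nat


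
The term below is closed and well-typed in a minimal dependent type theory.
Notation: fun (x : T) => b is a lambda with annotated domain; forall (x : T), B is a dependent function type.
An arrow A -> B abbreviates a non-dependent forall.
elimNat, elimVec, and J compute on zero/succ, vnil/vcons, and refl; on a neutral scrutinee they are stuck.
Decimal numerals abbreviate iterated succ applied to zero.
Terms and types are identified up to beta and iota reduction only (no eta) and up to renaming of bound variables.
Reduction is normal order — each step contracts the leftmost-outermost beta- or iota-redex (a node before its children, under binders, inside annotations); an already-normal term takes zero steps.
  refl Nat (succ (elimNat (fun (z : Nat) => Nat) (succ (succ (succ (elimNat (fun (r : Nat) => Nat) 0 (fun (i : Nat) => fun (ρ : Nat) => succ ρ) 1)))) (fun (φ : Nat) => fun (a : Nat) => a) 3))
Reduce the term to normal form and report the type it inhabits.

resulting normal form:
  refl Nat 5
type:
  Eq Nat 5 5


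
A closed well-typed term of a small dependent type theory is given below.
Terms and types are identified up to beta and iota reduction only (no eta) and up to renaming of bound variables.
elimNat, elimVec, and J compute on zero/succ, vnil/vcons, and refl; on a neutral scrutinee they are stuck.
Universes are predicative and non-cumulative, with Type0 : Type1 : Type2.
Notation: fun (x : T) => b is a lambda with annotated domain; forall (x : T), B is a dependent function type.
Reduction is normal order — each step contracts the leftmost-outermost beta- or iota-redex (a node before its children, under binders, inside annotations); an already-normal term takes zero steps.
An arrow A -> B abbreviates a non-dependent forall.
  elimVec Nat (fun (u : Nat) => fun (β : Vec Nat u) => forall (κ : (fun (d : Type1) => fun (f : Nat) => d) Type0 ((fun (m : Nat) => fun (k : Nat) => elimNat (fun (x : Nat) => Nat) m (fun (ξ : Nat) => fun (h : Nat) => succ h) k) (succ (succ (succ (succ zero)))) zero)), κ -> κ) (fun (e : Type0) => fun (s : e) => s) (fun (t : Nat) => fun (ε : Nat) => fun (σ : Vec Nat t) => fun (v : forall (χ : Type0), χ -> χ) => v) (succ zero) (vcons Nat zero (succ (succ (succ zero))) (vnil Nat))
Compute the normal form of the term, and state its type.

reduced normal form:
  fun (u : Type0) => fun (β : u) => β
inferred type:
  forall (u : Type0), u -> u


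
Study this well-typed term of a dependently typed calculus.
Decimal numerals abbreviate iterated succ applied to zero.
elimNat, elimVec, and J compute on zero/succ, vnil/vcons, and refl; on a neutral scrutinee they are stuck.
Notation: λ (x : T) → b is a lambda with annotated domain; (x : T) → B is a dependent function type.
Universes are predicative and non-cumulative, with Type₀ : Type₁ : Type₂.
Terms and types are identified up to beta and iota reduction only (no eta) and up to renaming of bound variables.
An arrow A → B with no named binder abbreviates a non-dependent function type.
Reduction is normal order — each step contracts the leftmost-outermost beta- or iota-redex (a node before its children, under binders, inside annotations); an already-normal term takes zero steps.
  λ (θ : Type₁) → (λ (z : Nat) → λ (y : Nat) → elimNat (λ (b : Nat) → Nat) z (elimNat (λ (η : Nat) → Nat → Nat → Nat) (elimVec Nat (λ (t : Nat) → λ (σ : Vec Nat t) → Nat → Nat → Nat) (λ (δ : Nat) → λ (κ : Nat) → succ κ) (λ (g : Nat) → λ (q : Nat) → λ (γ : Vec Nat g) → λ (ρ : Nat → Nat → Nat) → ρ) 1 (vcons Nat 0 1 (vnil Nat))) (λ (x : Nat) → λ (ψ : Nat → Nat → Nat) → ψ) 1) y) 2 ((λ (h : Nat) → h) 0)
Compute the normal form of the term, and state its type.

reduced normal form:
  λ (θ : Type₁) → 2
the term's type:
  Type₁ → Nat
observation: normalization takes exactly 14 steps under the normal-order strategy.


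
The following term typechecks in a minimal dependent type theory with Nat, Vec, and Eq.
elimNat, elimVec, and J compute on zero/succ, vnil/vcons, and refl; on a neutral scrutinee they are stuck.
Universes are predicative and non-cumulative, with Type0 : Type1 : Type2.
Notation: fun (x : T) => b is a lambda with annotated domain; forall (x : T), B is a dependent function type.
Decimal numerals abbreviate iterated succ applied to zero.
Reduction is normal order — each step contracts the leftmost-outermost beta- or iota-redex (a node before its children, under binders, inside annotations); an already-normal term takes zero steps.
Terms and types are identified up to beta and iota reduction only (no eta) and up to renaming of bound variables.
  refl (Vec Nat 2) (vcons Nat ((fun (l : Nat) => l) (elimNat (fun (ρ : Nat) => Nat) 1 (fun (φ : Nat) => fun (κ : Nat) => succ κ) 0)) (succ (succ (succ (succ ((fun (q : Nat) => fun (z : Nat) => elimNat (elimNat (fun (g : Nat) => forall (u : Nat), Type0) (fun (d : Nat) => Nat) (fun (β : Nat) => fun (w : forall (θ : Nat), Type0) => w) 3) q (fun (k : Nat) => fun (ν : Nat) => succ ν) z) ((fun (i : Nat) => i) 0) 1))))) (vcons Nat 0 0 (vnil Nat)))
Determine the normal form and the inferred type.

reduced normal form:
  refl (Vec Nat 2) (vcons Nat 1 5 (vcons Nat 0 0 (vnil Nat)))
type:
  Eq (Vec Nat 2) (vcons Nat 1 5 (vcons Nat 0 0 (vnil Nat))) (vcons Nat 1 5 (vcons Nat 0 0 (vnil Nat)))


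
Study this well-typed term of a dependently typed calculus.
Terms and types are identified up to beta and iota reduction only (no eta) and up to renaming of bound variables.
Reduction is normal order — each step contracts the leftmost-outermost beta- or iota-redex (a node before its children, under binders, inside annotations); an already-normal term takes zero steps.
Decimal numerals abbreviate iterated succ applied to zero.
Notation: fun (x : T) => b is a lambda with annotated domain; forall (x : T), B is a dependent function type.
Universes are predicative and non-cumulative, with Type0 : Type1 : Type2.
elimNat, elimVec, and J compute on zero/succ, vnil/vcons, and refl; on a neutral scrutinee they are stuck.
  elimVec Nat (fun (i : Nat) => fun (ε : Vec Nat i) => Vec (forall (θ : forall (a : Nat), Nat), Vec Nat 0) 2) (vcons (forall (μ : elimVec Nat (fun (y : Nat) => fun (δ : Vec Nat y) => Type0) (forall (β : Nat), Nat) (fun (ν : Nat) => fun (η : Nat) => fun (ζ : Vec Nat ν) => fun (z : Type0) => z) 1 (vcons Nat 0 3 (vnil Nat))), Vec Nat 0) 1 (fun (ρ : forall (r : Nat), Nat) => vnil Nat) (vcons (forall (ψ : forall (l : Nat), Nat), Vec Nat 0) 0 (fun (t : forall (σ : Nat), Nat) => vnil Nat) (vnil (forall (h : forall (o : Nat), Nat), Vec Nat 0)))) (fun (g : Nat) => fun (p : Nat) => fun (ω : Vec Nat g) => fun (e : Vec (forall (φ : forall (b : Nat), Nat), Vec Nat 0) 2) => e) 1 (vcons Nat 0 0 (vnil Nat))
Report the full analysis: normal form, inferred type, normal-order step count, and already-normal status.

normal form:
  vcons (forall (i : forall (ε : Nat), Nat), Vec Nat 0) 1 (fun (θ : forall (a : Nat), Nat) => vnil Nat) (vcons (forall (μ : forall (y : Nat), Nat), Vec Nat 0) 0 (fun (δ : forall (β : Nat), Nat) => vnil Nat) (vnil (forall (ν : forall (η : Nat), Nat), Vec Nat 0)))
the term's type:
  Vec (forall (i : forall (ε : Nat), Nat), Vec Nat 0) 2
steps to reach normal form (normal order): 12
started in normal form: no
first redex: an elimVec iota-redex


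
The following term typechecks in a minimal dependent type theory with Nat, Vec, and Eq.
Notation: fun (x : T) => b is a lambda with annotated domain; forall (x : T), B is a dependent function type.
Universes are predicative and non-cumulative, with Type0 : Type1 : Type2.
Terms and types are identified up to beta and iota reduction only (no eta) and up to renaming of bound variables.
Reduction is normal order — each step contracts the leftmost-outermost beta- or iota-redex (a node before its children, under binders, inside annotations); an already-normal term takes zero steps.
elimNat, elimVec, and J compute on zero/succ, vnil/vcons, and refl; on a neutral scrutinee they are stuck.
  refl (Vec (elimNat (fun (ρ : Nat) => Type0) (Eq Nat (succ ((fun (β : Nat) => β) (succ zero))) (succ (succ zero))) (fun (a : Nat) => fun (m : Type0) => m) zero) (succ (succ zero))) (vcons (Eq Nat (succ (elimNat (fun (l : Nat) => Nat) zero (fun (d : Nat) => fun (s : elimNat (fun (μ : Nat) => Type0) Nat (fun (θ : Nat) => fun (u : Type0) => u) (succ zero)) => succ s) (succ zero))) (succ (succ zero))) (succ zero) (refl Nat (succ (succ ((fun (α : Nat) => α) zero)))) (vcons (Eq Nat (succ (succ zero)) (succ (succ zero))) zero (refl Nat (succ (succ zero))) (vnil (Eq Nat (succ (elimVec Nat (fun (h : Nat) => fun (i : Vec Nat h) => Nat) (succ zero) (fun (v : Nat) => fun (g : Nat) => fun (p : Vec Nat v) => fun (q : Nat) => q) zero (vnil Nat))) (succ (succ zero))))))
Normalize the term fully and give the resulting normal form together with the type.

resulting normal form:
  refl (Vec (Eq Nat (succ (succ zero)) (succ (succ zero))) (succ (succ zero))) (vcons (Eq Nat (succ (succ zero)) (succ (succ zero))) (succ zero) (refl Nat (succ (succ zero))) (vcons (Eq Nat (succ (succ zero)) (succ (succ zero))) zero (refl Nat (succ (succ zero))) (vnil (Eq Nat (succ (succ zero)) (succ (succ zero))))))
type:
  Eq (Vec (Eq Nat (succ (succ zero)) (succ (succ zero))) (succ (succ zero))) (vcons (Eq Nat (succ (succ zero)) (succ (succ zero))) (succ zero) (refl Nat (succ (succ zero))) (vcons (Eq Nat (succ (succ zero)) (succ (succ zero))) zero (refl Nat (succ (succ zero))) (vnil (Eq Nat (succ (succ zero)) (succ (succ zero)))))) (vcons (Eq Nat (succ (succ zero)) (succ (succ zero))) (succ zero) (refl Nat (succ (succ zero))) (vcons (Eq Nat (succ (succ zero)) (succ (succ zero))) zero (refl Nat (succ (succ zero))) (vnil (Eq Nat (succ (succ zero)) (succ (succ zero))))))
observation: 8 normal-order steps separate the term from its normal form.


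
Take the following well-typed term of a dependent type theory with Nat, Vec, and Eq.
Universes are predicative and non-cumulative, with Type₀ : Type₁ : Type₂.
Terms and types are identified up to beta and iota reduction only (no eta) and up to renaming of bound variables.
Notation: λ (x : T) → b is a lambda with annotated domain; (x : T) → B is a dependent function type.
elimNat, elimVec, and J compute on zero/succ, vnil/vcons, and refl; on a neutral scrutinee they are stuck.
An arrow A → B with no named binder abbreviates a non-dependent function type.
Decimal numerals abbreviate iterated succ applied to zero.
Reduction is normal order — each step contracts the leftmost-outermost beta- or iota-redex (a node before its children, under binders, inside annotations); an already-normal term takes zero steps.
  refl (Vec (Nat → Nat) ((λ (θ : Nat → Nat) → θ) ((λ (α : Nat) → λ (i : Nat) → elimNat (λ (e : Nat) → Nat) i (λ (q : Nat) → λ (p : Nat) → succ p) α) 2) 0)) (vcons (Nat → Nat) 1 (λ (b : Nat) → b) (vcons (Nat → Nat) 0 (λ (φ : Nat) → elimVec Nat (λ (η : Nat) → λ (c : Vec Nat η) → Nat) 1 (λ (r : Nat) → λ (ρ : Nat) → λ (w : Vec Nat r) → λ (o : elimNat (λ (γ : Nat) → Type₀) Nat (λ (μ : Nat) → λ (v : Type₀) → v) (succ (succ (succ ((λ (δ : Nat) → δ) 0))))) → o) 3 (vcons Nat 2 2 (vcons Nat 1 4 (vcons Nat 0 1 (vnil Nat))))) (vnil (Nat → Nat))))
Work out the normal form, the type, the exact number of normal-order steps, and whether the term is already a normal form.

resulting normal form:
  refl (Vec (Nat → Nat) 2) (vcons (Nat → Nat) 1 (λ (θ : Nat) → θ) (vcons (Nat → Nat) 0 (λ (α : Nat) → 1) (vnil (Nat → Nat))))
type:
  Eq (Vec (Nat → Nat) 2) (vcons (Nat → Nat) 1 (λ (θ : Nat) → θ) (vcons (Nat → Nat) 0 (λ (α : Nat) → 1) (vnil (Nat → Nat)))) (vcons (Nat → Nat) 1 (λ (i : Nat) → i) (vcons (Nat → Nat) 0 (λ (e : Nat) → 1) (vnil (Nat → Nat))))
normal-order step count: 26
term was already normal: no
first redex: a beta-redex


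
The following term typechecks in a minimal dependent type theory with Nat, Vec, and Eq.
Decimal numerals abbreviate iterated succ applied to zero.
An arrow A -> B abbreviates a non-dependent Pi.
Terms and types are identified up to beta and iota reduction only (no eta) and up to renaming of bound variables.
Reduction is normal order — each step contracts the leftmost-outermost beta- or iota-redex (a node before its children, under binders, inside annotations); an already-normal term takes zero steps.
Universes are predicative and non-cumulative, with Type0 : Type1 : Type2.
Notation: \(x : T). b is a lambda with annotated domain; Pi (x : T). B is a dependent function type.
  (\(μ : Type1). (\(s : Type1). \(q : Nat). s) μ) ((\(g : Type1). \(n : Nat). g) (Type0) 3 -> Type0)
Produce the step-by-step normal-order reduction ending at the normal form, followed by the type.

normal-order reduction:
  (\(μ : Type1). (\(s : Type1). \(q : Nat). s) μ) ((\(g : Type1). \(n : Nat). g) (Type0) 3 -> Type0)
  ~> (\(μ : Type1). \(s : Nat). μ) ((\(q : Type1). \(g : Nat). q) (Type0) 3 -> Type0)
  ~> \(μ : Nat). (\(s : Type1). \(q : Nat). s) (Type0) 3 -> Type0
  ~> \(μ : Nat). (\(s : Nat). Type0) 3 -> Type0
  ~> \(μ : Nat). Type0 -> Type0
inferred type:
  Nat -> Type1


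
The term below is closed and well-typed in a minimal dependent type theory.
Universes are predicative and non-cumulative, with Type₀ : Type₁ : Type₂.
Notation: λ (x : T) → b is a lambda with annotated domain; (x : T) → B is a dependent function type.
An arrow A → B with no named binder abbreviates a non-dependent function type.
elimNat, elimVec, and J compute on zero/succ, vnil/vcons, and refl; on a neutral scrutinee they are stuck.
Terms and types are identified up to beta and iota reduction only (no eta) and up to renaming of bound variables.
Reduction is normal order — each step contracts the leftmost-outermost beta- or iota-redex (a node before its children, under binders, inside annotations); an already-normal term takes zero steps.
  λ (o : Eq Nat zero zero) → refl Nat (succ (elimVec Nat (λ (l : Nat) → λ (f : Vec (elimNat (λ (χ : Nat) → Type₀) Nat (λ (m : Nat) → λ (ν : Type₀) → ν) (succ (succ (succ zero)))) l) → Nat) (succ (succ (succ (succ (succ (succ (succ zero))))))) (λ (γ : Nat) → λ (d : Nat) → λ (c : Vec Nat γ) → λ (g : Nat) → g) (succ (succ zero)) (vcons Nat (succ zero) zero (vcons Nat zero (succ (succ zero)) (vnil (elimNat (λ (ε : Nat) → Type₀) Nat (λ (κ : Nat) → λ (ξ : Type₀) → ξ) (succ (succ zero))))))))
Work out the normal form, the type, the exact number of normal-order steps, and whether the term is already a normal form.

reduced normal form:
  λ (o : Eq Nat zero zero) → refl Nat (succ (succ (succ (succ (succ (succ (succ (succ zero))))))))
inferred type:
  Eq Nat zero zero → Eq Nat (succ (succ (succ (succ (succ (succ (succ (succ zero)))))))) (succ (succ (succ (succ (succ (succ (succ (succ zero))))))))
reduction steps (normal order): 11
term was already normal: no
first redex: an elimVec iota-redex


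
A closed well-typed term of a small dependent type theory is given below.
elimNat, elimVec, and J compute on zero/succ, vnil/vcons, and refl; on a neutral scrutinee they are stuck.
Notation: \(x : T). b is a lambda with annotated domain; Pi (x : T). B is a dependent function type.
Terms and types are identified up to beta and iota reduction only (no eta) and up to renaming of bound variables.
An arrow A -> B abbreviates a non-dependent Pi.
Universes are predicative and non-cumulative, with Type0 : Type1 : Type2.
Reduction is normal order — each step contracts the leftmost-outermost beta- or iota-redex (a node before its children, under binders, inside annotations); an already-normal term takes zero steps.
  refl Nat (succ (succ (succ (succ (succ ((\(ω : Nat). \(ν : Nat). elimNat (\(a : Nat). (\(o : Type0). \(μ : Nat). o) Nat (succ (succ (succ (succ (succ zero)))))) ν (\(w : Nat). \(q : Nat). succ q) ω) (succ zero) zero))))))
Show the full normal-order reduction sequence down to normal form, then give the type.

reduction (normal order):
  refl Nat (succ (succ (succ (succ (succ ((\(ω : Nat). \(ν : Nat). elimNat (\(a : Nat). (\(o : Type0). \(μ : Nat). o) Nat (succ (succ (succ (succ (succ zero)))))) ν (\(w : Nat). \(q : Nat). succ q) ω) (succ zero) zero))))))
  ~> refl Nat (succ (succ (succ (succ (succ ((\(ω : Nat). elimNat (\(ν : Nat). (\(a : Type0). \(o : Nat). a) Nat (succ (succ (succ (succ (succ zero)))))) ω (\(μ : Nat). \(w : Nat). succ w) (succ zero)) zero))))))
  ~> refl Nat (succ (succ (succ (succ (succ (elimNat (\(ω : Nat). (\(ν : Type0). \(a : Nat). ν) Nat (succ (succ (succ (succ (succ zero)))))) zero (\(o : Nat). \(μ : Nat). succ μ) (succ zero)))))))
  ~> refl Nat (succ (succ (succ (succ (succ ((\(ω : Nat). \(ν : Nat). succ ν) zero (elimNat (\(a : Nat). (\(o : Type0). \(μ : Nat). o) Nat (succ (succ (succ (succ (succ zero)))))) zero (\(w : Nat). \(q : Nat). succ q) zero)))))))
  ~> refl Nat (succ (succ (succ (succ (succ ((\(ω : Nat). succ ω) (elimNat (\(ν : Nat). (\(a : Type0). \(o : Nat). a) Nat (succ (succ (succ (succ (succ zero)))))) zero (\(μ : Nat). \(w : Nat). succ w) zero)))))))
  ~> refl Nat (succ (succ (succ (succ (succ (succ (elimNat (\(ω : Nat). (\(ν : Type0). \(a : Nat). ν) Nat (succ (succ (succ (succ (succ zero)))))) zero (\(o : Nat). \(μ : Nat). succ μ) zero)))))))
  ~> refl Nat (succ (succ (succ (succ (succ (succ zero))))))
type:
  Eq Nat (succ (succ (succ (succ (succ (succ zero)))))) (succ (succ (succ (succ (succ (succ zero))))))


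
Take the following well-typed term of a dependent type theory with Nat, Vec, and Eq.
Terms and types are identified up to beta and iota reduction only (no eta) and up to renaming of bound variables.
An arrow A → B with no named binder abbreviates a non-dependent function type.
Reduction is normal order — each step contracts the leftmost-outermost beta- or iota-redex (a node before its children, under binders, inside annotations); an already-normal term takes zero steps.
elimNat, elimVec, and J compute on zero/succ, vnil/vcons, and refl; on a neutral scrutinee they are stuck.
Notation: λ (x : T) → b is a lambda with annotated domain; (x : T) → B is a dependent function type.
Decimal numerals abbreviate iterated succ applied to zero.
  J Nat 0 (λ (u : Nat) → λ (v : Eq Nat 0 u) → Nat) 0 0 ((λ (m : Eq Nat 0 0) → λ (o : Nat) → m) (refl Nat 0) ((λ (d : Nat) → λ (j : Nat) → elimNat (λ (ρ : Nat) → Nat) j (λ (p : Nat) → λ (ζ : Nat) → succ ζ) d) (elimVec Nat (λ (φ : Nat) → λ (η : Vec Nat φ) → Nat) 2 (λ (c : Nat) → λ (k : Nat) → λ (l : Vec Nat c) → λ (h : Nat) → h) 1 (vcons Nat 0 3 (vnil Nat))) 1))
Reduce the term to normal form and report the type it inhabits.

normal form:
  0
type:
  Nat


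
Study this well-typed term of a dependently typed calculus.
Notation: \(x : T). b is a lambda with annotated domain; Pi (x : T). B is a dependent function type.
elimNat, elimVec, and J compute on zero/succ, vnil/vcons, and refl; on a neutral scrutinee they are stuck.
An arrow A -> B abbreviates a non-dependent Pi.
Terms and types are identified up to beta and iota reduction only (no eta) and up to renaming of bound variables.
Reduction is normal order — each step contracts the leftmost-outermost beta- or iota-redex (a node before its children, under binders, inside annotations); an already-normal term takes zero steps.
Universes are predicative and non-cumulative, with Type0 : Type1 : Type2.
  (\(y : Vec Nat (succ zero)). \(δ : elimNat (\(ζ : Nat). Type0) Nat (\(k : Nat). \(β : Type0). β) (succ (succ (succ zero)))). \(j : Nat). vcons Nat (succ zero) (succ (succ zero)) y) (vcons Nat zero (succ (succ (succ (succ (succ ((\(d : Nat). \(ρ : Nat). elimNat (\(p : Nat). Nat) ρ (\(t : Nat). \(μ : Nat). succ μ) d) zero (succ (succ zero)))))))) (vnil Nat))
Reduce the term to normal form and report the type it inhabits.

normal form:
  \(y : Nat). \(δ : Nat). vcons Nat (succ zero) (succ (succ zero)) (vcons Nat zero (succ (succ (succ (succ (succ (succ (succ zero))))))) (vnil Nat))
type:
  Nat -> Nat -> Vec Nat (succ (succ zero))


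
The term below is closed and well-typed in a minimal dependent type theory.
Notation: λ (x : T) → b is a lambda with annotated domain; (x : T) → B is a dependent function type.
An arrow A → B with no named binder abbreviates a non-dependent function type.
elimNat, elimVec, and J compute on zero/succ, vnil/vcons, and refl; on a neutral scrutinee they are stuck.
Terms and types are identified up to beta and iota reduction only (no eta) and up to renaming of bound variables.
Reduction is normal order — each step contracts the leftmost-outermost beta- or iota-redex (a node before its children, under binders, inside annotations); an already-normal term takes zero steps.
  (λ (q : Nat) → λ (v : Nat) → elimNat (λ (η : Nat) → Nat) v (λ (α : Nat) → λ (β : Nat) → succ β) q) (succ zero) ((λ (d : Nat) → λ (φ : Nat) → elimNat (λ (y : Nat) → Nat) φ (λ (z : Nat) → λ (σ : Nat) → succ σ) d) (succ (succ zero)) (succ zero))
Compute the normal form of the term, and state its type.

normal form:
  succ (succ (succ (succ zero)))
type:
  Nat
observation: the first redex contracted is a beta-redex; the normal form is reached in 15 normal-order steps.


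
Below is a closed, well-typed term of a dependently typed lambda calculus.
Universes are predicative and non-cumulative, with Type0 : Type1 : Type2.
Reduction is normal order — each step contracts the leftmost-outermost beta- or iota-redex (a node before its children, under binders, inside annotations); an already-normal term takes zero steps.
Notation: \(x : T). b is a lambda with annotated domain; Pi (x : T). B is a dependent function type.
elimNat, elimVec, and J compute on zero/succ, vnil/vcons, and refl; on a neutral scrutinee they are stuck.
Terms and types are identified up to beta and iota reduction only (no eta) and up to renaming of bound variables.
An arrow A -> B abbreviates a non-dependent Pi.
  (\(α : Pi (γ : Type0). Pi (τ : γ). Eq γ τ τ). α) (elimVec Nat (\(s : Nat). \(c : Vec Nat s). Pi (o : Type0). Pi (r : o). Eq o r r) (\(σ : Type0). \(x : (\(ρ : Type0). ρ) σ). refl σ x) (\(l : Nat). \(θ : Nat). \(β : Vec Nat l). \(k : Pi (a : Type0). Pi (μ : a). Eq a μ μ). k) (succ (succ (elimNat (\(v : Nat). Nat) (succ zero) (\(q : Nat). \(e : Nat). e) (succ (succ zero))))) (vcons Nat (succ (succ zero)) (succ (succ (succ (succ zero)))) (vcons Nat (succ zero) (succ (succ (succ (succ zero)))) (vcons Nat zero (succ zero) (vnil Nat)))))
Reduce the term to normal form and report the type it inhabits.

resulting normal form:
  \(α : Type0). \(γ : α). refl α γ
the term's type:
  Pi (α : Type0). Pi (γ : α). Eq α γ γ
observation: the leftmost-outermost redex is a beta-redex, and normalization takes 18 steps.


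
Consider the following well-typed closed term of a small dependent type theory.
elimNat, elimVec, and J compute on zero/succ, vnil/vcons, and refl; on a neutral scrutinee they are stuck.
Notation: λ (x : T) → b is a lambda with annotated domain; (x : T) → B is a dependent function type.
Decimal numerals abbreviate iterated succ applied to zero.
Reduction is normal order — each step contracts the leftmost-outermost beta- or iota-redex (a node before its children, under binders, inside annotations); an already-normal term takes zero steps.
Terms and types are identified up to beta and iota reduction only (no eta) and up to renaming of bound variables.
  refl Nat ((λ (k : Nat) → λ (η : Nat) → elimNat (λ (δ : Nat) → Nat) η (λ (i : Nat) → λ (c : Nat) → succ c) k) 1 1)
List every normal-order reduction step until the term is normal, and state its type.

normal-order reduction sequence:
  refl Nat ((λ (k : Nat) → λ (η : Nat) → elimNat (λ (δ : Nat) → Nat) η (λ (i : Nat) → λ (c : Nat) → succ c) k) 1 1)
  ~> refl Nat ((λ (k : Nat) → elimNat (λ (η : Nat) → Nat) k (λ (δ : Nat) → λ (i : Nat) → succ i) 1) 1)
  ~> refl Nat (elimNat (λ (k : Nat) → Nat) 1 (λ (η : Nat) → λ (δ : Nat) → succ δ) 1)
  ~> refl Nat ((λ (k : Nat) → λ (η : Nat) → succ η) 0 (elimNat (λ (δ : Nat) → Nat) 1 (λ (i : Nat) → λ (c : Nat) → succ c) 0))
  ~> refl Nat ((λ (k : Nat) → succ k) (elimNat (λ (η : Nat) → Nat) 1 (λ (δ : Nat) → λ (i : Nat) → succ i) 0))
  ~> refl Nat (succ (elimNat (λ (k : Nat) → Nat) 1 (λ (η : Nat) → λ (δ : Nat) → succ δ) 0))
  ~> refl Nat 2
the term's type:
  Eq Nat 2 2


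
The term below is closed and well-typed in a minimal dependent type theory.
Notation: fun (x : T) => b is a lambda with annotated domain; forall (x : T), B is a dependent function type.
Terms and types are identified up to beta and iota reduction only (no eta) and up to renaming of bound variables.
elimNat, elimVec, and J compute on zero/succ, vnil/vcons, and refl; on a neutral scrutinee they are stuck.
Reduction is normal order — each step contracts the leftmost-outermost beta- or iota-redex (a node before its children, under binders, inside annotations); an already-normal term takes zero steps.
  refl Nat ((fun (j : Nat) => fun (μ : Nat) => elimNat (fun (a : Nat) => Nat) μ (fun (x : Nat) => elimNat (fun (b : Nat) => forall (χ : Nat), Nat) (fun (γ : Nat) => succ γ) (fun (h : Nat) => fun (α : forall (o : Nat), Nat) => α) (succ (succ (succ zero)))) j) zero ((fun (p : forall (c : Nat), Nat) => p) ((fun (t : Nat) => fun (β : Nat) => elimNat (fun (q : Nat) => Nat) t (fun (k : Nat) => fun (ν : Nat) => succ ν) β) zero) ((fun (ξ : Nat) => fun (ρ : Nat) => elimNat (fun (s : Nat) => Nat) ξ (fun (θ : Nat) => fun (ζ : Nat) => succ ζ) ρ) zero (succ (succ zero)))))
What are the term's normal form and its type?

resulting normal form:
  refl Nat (succ (succ zero))
type:
  Eq Nat (succ (succ zero)) (succ (succ zero))
observation: reduction starts at a beta-redex, and 22 normal-order steps reach the normal form.


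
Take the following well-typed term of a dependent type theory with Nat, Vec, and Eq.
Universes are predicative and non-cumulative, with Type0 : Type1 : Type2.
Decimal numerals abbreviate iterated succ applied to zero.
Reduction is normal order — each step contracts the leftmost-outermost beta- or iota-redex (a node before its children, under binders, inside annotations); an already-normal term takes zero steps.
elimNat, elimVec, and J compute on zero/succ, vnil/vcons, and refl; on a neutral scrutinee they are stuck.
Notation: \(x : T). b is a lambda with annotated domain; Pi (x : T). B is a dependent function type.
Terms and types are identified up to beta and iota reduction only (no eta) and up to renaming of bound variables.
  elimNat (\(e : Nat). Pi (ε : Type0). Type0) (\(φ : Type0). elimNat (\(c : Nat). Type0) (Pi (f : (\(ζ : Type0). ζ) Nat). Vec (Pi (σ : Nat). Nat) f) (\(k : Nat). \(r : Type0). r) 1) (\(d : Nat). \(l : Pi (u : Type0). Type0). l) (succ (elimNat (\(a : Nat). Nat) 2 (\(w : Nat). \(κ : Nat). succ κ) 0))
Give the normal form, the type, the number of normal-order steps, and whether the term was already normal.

resulting normal form:
  \(e : Type0). Pi (ε : Nat). Vec (Pi (φ : Nat). Nat) ε
the term's type:
  Pi (e : Type0). Type0
normal-order step count: 16
already normal: no
first redex: an elimNat iota-redex


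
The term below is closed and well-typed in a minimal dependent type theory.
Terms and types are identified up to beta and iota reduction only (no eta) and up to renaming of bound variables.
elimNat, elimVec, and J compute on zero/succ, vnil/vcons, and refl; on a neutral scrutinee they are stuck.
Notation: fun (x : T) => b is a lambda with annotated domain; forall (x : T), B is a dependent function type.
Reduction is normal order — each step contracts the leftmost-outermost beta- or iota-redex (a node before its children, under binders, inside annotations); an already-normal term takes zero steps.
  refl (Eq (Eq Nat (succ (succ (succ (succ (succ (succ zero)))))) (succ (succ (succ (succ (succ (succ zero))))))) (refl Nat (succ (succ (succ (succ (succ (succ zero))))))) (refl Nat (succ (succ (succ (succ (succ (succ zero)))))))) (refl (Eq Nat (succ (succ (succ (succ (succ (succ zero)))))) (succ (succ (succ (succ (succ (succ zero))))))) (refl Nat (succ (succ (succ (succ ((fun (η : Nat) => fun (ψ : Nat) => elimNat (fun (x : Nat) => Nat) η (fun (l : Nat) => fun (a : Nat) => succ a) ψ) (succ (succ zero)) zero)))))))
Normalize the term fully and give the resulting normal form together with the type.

normal form:
  refl (Eq (Eq Nat (succ (succ (succ (succ (succ (succ zero)))))) (succ (succ (succ (succ (succ (succ zero))))))) (refl Nat (succ (succ (succ (succ (succ (succ zero))))))) (refl Nat (succ (succ (succ (succ (succ (succ zero)))))))) (refl (Eq Nat (succ (succ (succ (succ (succ (succ zero)))))) (succ (succ (succ (succ (succ (succ zero))))))) (refl Nat (succ (succ (succ (succ (succ (succ zero))))))))
type:
  Eq (Eq (Eq Nat (succ (succ (succ (succ (succ (succ zero)))))) (succ (succ (succ (succ (succ (succ zero))))))) (refl Nat (succ (succ (succ (succ (succ (succ zero))))))) (refl Nat (succ (succ (succ (succ (succ (succ zero)))))))) (refl (Eq Nat (succ (succ (succ (succ (succ (succ zero)))))) (succ (succ (succ (succ (succ (succ zero))))))) (refl Nat (succ (succ (succ (succ (succ (succ zero)))))))) (refl (Eq Nat (succ (succ (succ (succ (succ (succ zero)))))) (succ (succ (succ (succ (succ (succ zero))))))) (refl Nat (succ (succ (succ (succ (succ (succ zero))))))))


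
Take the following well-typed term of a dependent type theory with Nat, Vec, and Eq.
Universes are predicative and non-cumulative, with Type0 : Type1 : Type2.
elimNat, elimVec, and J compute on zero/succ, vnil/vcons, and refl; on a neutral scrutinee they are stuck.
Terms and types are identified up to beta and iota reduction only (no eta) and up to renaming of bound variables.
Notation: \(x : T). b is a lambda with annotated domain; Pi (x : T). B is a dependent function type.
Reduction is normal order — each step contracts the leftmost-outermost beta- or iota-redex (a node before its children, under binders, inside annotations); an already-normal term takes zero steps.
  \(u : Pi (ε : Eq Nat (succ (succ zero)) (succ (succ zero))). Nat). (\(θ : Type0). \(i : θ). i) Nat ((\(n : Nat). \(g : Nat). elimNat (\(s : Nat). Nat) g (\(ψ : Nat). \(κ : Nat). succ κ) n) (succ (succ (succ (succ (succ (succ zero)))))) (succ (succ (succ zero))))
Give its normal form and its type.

reduced normal form:
  \(u : Pi (ε : Eq Nat (succ (succ zero)) (succ (succ zero))). Nat). succ (succ (succ (succ (succ (succ (succ (succ (succ zero))))))))
type:
  Pi (u : Pi (ε : Eq Nat (succ (succ zero)) (succ (succ zero))). Nat). Nat


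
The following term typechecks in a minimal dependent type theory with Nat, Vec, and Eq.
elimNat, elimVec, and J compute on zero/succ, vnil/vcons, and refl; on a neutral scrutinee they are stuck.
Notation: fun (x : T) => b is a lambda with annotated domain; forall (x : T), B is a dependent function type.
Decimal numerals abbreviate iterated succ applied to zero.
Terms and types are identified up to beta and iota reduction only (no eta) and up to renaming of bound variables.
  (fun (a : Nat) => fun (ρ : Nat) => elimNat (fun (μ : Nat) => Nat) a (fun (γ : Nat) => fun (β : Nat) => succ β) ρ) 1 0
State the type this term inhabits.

type:
  Nat


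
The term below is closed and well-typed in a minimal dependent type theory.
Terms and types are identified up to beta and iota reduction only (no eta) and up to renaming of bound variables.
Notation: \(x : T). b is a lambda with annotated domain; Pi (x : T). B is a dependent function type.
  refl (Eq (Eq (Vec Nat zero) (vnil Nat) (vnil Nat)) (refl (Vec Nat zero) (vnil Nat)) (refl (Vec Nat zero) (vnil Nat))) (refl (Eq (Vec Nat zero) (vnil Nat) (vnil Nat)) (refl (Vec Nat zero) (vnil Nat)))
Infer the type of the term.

the term's type:
  Eq (Eq (Eq (Vec Nat zero) (vnil Nat) (vnil Nat)) (refl (Vec Nat zero) (vnil Nat)) (refl (Vec Nat zero) (vnil Nat))) (refl (Eq (Vec Nat zero) (vnil Nat) (vnil Nat)) (refl (Vec Nat zero) (vnil Nat))) (refl (Eq (Vec Nat zero) (vnil Nat) (vnil Nat)) (refl (Vec Nat zero) (vnil Nat)))


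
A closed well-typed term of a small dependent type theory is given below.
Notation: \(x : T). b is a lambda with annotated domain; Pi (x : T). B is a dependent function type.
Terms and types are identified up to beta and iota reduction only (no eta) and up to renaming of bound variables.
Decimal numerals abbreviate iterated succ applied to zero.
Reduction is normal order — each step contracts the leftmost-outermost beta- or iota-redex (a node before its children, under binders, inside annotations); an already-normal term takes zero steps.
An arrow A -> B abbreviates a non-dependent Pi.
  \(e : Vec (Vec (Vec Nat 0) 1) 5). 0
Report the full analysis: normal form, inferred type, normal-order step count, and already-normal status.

normal form:
  \(e : Vec (Vec (Vec Nat 0) 1) 5). 0
the term's type:
  Vec (Vec (Vec Nat 0) 1) 5 -> Nat
reduction steps (normal order): 0
term was already normal: yes
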